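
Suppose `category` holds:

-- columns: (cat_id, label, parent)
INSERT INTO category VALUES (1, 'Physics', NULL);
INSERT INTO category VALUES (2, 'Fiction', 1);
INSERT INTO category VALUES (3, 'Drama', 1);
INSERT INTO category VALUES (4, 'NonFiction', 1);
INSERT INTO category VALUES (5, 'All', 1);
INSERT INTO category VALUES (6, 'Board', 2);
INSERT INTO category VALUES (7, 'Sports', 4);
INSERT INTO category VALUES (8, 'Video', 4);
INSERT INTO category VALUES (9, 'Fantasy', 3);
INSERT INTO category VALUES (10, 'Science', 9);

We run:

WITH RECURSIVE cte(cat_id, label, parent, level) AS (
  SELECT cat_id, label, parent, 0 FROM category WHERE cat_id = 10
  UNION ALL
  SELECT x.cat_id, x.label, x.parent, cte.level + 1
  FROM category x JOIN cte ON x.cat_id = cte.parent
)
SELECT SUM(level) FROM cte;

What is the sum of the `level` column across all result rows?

6

Base: cat_id=10 (Science), parent=9, level 0.
Iteration 1: join on cat_id=9 -> Fantasy (id 9, parent=3, level 1).
Iteration 2: join on cat_id=3 -> Drama (id 3, parent=1, level 2).
Iteration 3: join on cat_id=1 -> Physics (id 1, parent=NULL, level 3).
Iteration 4: parent is NULL; no match; recursion stops.
SUM(level) = 0 + 1 + 2 + 3 = 6.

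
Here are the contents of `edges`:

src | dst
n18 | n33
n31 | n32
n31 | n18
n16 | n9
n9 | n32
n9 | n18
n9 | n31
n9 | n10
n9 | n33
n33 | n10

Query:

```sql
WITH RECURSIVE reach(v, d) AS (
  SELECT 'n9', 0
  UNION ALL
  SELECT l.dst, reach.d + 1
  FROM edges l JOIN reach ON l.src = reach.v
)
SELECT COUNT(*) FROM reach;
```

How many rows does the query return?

Base: (n9, d=0).
Iteration 1: edges from {n9} -> (n10, d=1), (n18, d=1), (n31, d=1), (n32, d=1), (n33, d=1).
Iteration 2: edges from {n10,n18,n31,n32,n33} -> (n10, d=2), (n18, d=2), (n32, d=2), (n33, d=2).
Iteration 3: edges from {n10,n18,n32,n33} -> (n10, d=3), (n33, d=3).
Iteration 4: edges from {n10,n33} -> (n10, d=4).
Iteration 5: no outgoing edges from {n10}; recursion stops.
Total rows emitted: 13.

13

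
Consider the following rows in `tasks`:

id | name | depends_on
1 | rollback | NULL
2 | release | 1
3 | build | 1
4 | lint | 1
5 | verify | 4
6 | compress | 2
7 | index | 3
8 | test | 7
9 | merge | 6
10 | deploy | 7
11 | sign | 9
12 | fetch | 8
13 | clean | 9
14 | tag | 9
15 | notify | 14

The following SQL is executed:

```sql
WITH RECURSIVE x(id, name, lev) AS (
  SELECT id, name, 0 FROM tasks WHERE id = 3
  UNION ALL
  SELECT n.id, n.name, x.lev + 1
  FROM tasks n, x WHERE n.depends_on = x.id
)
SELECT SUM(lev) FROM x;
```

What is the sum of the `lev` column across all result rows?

Base: id=3 (build) at lev 0.
Iteration 1: rows with depends_on in {3} -> index (id 7, lev 1).
Iteration 2: rows with depends_on in {7} -> test (id 8, lev 2), deploy (id 10, lev 2).
Iteration 3: rows with depends_on in {8,10} -> fetch (id 12, lev 3).
Iteration 4: no rows with depends_on in {12}; recursion stops.
SUM(lev) = 0 + 1 + 2 + 2 + 3 = 8.

8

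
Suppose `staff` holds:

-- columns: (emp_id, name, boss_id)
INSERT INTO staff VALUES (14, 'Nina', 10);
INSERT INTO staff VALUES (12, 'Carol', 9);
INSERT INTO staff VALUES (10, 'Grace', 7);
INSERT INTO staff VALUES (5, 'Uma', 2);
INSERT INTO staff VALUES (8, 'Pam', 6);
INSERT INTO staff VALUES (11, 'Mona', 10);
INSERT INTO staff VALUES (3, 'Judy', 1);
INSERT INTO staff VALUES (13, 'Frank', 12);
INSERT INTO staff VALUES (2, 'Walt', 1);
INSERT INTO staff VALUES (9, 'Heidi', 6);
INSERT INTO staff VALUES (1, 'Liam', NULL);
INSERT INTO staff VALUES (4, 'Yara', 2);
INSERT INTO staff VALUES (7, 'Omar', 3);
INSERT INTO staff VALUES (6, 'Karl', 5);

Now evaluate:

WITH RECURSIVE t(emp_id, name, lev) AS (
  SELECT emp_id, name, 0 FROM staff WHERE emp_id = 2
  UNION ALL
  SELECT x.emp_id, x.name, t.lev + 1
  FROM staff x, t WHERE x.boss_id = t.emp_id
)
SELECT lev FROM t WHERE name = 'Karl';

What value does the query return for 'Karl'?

Base: emp_id=2 (Walt) at lev 0.
Iteration 1: rows with boss_id in {2} -> Yara (id 4, lev 1), Uma (id 5, lev 1).
Iteration 2: rows with boss_id in {4,5} -> Karl (id 6, lev 2).
Iteration 3: rows with boss_id in {6} -> Pam (id 8, lev 3), Heidi (id 9, lev 3).
Iteration 4: rows with boss_id in {8,9} -> Carol (id 12, lev 4).
Iteration 5: rows with boss_id in {12} -> Frank (id 13, lev 5).
Iteration 6: no rows with boss_id in {13}; recursion stops.

2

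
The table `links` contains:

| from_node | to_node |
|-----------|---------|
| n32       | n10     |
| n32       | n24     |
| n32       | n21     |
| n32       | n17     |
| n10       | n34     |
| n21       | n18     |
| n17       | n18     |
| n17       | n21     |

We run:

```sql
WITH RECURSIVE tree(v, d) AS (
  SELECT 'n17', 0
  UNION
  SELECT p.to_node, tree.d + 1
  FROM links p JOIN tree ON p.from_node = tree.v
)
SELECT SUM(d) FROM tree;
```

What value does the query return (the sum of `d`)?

4

Base: (n17, d=0).
Iteration 1: edges from {n17} -> (n18, d=1), (n21, d=1).
Iteration 2: edges from {n18,n21} -> (n18, d=2).
Iteration 3: no outgoing edges from {n18}; recursion stops.
SUM(d) = 0 + 1 + 1 + 2 = 4.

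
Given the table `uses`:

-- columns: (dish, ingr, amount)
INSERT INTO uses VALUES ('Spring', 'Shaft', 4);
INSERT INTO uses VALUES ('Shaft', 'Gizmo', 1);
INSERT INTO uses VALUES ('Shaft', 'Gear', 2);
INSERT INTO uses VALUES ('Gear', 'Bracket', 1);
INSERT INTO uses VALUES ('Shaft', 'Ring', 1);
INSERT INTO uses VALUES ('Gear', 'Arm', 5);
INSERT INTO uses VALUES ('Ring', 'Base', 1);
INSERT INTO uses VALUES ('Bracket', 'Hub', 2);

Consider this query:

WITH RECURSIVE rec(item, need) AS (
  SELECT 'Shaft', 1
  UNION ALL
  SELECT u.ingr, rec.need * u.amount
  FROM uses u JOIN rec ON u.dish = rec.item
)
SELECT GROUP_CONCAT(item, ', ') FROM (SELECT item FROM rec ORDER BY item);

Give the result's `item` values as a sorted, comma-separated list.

Arm, Base, Bracket, Gear, Gizmo, Hub, Ring, Shaft

Base: (Shaft, need=1).
Iteration 1: components of {Shaft} -> Gear = 1*2 = 2, Gizmo = 1*1 = 1, Ring = 1*1 = 1.
Iteration 2: components of {Gear,Gizmo,Ring} -> Arm = 2*5 = 10, Base = 1*1 = 1, Bracket = 2*1 = 2.
Iteration 3: components of {Arm,Base,Bracket} -> Hub = 2*2 = 4.
Iteration 4: no further components; recursion stops.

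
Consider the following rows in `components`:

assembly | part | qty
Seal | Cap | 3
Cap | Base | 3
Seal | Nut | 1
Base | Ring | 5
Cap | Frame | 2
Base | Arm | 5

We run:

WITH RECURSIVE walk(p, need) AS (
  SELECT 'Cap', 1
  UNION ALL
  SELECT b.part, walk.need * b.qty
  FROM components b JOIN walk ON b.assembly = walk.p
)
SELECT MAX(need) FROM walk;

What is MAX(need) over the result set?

15

Base: (Cap, need=1).
Iteration 1: components of {Cap} -> Base = 1*3 = 3, Frame = 1*2 = 2.
Iteration 2: components of {Base,Frame} -> Arm = 3*5 = 15, Ring = 3*5 = 15.
Iteration 3: no further components; recursion stops.
need values: 1, 3, 2, 15, 15; the maximum is 15.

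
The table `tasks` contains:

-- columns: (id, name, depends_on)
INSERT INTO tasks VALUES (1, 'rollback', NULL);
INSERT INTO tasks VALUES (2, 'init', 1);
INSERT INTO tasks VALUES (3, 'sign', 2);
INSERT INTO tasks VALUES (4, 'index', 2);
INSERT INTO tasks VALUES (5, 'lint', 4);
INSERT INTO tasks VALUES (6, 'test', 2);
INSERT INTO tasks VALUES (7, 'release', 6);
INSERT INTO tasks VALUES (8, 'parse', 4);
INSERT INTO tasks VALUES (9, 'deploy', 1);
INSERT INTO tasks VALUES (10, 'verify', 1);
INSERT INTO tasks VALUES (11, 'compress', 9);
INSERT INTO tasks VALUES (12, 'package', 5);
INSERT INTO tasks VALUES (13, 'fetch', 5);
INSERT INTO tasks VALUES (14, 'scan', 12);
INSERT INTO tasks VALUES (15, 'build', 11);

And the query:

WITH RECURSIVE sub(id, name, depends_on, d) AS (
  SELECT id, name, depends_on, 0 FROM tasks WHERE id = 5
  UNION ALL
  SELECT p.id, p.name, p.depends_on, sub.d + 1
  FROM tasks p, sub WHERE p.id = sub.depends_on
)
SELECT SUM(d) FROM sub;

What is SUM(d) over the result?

Base: id=5 (lint), depends_on=4, d 0.
Iteration 1: join on id=4 -> index (id 4, depends_on=2, d 1).
Iteration 2: join on id=2 -> init (id 2, depends_on=1, d 2).
Iteration 3: join on id=1 -> rollback (id 1, depends_on=NULL, d 3).
Iteration 4: depends_on is NULL; no match; recursion stops.
SUM(d) = 0 + 1 + 2 + 3 = 6.

6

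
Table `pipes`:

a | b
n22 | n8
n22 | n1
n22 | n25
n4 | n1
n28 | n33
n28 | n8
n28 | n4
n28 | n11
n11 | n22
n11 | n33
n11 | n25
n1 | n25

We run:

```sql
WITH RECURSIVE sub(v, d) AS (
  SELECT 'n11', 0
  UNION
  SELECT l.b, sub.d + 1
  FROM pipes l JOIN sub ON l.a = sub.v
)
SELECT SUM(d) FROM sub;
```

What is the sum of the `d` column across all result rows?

Base: (n11, d=0).
Iteration 1: edges from {n11} -> (n22, d=1), (n25, d=1), (n33, d=1).
Iteration 2: edges from {n22,n25,n33} -> (n1, d=2), (n25, d=2), (n8, d=2).
Iteration 3: edges from {n1,n25,n8} -> (n25, d=3).
Iteration 4: no outgoing edges from {n25}; recursion stops.
SUM(d) = 0 + 1 + 1 + 1 + 2 + 2 + 2 + 3 = 12.

12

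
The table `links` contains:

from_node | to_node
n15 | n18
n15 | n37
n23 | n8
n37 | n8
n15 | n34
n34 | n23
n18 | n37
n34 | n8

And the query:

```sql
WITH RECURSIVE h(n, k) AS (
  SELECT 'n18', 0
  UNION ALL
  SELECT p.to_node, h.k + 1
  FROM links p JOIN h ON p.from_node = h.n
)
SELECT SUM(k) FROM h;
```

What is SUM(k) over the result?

Base: (n18, k=0).
Iteration 1: edges from {n18} -> (n37, k=1).
Iteration 2: edges from {n37} -> (n8, k=2).
Iteration 3: no outgoing edges from {n8}; recursion stops.
SUM(k) = 0 + 1 + 2 = 3.

3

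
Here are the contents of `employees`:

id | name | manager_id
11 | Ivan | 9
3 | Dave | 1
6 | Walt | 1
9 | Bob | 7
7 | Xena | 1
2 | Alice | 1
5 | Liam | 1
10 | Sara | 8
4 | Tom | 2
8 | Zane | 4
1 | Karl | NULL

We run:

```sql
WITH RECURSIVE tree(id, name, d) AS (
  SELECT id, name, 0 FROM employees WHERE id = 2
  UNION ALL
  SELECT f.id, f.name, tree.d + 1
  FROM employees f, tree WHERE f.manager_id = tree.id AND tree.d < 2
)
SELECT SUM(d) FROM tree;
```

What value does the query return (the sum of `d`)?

Base: id=2 (Alice) at d 0.
Iteration 1: rows with manager_id in {2} -> Tom (id 4, d 1).
Iteration 2: rows with manager_id in {4} -> Zane (id 8, d 2).
Iteration 3: d < 2 fails for all current rows; recursion stops.
SUM(d) = 0 + 1 + 2 = 3.

3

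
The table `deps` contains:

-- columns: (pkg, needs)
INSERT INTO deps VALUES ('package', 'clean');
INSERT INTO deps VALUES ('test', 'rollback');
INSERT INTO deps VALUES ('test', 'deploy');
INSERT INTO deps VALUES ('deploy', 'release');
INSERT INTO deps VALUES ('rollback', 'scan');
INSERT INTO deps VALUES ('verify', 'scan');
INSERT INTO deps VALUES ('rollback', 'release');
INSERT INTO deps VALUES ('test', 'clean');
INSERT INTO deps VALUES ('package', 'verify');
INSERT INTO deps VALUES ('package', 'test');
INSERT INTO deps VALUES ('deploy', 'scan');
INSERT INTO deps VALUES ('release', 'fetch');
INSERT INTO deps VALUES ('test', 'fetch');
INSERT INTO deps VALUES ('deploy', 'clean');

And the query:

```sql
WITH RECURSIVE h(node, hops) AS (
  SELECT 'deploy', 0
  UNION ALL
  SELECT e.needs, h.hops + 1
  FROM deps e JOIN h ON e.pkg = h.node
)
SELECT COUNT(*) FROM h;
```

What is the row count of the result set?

Base: (deploy, hops=0).
Iteration 1: edges from {deploy} -> (clean, hops=1), (release, hops=1), (scan, hops=1).
Iteration 2: edges from {clean,release,scan} -> (fetch, hops=2).
Iteration 3: no outgoing edges from {fetch}; recursion stops.
Total rows emitted: 5.

5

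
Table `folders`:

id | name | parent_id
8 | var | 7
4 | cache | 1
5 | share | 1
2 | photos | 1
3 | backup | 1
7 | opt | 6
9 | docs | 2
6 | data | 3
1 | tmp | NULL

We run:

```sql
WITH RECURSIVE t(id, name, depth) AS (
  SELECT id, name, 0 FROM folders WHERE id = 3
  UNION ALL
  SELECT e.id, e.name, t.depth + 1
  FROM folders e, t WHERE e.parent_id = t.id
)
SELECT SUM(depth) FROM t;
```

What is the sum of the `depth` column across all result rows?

Base: id=3 (backup) at depth 0.
Iteration 1: rows with parent_id in {3} -> data (id 6, depth 1).
Iteration 2: rows with parent_id in {6} -> opt (id 7, depth 2).
Iteration 3: rows with parent_id in {7} -> var (id 8, depth 3).
Iteration 4: no rows with parent_id in {8}; recursion stops.
SUM(depth) = 0 + 1 + 2 + 3 = 6.

6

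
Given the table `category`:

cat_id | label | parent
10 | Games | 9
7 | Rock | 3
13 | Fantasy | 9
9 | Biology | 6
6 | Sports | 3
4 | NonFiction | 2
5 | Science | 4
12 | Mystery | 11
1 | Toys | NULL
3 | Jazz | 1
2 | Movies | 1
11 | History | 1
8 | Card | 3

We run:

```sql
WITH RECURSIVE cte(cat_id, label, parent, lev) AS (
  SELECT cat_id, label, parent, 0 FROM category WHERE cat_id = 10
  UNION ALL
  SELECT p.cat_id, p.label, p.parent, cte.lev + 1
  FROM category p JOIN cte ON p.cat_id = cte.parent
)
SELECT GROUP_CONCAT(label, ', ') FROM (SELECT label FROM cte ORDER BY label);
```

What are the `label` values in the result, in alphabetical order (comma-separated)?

Base: cat_id=10 (Games), parent=9, lev 0.
Iteration 1: join on cat_id=9 -> Biology (id 9, parent=6, lev 1).
Iteration 2: join on cat_id=6 -> Sports (id 6, parent=3, lev 2).
Iteration 3: join on cat_id=3 -> Jazz (id 3, parent=1, lev 3).
Iteration 4: join on cat_id=1 -> Toys (id 1, parent=NULL, lev 4).
Iteration 5: parent is NULL; no match; recursion stops.

Biology, Games, Jazz, Sports, Toys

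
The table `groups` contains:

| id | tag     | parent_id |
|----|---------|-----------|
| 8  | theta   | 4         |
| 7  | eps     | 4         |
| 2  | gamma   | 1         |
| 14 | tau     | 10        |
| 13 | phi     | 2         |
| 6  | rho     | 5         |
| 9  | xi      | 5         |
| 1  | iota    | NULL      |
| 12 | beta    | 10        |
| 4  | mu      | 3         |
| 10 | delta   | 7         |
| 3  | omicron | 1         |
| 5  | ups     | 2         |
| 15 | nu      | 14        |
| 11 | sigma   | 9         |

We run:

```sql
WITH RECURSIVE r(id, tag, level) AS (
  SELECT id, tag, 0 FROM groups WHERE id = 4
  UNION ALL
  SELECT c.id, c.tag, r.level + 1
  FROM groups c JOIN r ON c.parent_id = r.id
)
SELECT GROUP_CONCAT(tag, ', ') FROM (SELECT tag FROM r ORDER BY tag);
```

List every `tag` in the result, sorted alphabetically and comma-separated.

Base: id=4 (mu) at level 0.
Iteration 1: rows with parent_id in {4} -> eps (id 7, level 1), theta (id 8, level 1).
Iteration 2: rows with parent_id in {7,8} -> delta (id 10, level 2).
Iteration 3: rows with parent_id in {10} -> beta (id 12, level 3), tau (id 14, level 3).
Iteration 4: rows with parent_id in {12,14} -> nu (id 15, level 4).
Iteration 5: no rows with parent_id in {15}; recursion stops.

beta, delta, eps, mu, nu, tau, theta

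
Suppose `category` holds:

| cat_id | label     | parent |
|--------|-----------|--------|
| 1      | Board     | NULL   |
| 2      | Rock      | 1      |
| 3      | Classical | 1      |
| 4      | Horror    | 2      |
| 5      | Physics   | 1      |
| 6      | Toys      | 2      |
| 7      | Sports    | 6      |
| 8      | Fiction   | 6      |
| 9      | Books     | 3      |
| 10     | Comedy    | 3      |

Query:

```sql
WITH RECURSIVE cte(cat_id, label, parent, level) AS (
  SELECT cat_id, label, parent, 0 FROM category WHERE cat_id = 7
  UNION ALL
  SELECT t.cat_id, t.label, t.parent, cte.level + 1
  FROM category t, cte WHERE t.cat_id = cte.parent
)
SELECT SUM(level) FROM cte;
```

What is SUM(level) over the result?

6

Base: cat_id=7 (Sports), parent=6, level 0.
Iteration 1: join on cat_id=6 -> Toys (id 6, parent=2, level 1).
Iteration 2: join on cat_id=2 -> Rock (id 2, parent=1, level 2).
Iteration 3: join on cat_id=1 -> Board (id 1, parent=NULL, level 3).
Iteration 4: parent is NULL; no match; recursion stops.
SUM(level) = 0 + 1 + 2 + 3 = 6.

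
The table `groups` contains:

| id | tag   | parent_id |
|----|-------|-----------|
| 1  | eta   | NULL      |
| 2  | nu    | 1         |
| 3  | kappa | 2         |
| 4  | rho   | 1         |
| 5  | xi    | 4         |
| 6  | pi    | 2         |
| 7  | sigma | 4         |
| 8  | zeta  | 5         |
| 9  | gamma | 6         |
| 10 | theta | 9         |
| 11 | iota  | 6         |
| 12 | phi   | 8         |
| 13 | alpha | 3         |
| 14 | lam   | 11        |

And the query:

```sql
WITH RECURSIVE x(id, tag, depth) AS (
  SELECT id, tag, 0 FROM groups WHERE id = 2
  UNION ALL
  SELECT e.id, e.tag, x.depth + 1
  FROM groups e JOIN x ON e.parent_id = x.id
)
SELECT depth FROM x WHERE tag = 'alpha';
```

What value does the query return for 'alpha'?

Base: id=2 (nu) at depth 0.
Iteration 1: rows with parent_id in {2} -> kappa (id 3, depth 1), pi (id 6, depth 1).
Iteration 2: rows with parent_id in {3,6} -> gamma (id 9, depth 2), iota (id 11, depth 2), alpha (id 13, depth 2).
Iteration 3: rows with parent_id in {9,11,13} -> theta (id 10, depth 3), lam (id 14, depth 3).
Iteration 4: no rows with parent_id in {10,14}; recursion stops.

2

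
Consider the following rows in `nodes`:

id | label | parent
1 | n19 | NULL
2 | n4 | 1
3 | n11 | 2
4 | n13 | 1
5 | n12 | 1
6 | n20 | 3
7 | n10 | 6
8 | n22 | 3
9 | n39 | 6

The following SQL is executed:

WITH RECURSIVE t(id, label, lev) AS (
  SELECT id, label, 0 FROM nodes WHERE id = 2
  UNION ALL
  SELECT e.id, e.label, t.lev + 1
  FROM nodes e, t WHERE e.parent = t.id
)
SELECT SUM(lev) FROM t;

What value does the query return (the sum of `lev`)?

Base: id=2 (n4) at lev 0.
Iteration 1: rows with parent in {2} -> n11 (id 3, lev 1).
Iteration 2: rows with parent in {3} -> n20 (id 6, lev 2), n22 (id 8, lev 2).
Iteration 3: rows with parent in {6,8} -> n10 (id 7, lev 3), n39 (id 9, lev 3).
Iteration 4: no rows with parent in {7,9}; recursion stops.
SUM(lev) = 0 + 1 + 2 + 2 + 3 + 3 = 11.

11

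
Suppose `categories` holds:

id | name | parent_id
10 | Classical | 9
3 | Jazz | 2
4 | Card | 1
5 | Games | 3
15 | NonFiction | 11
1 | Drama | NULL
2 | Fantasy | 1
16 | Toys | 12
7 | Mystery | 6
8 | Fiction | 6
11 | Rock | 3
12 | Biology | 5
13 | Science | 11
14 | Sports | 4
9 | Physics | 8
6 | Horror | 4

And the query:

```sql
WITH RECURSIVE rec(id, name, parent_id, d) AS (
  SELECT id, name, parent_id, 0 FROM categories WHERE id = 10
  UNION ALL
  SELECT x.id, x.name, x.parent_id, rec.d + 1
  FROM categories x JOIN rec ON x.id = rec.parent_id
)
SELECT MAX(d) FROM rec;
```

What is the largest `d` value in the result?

5

Base: id=10 (Classical), parent_id=9, d 0.
Iteration 1: join on id=9 -> Physics (id 9, parent_id=8, d 1).
Iteration 2: join on id=8 -> Fiction (id 8, parent_id=6, d 2).
Iteration 3: join on id=6 -> Horror (id 6, parent_id=4, d 3).
Iteration 4: join on id=4 -> Card (id 4, parent_id=1, d 4).
Iteration 5: join on id=1 -> Drama (id 1, parent_id=NULL, d 5).
Iteration 6: parent_id is NULL; no match; recursion stops.
d values: 0, 1, 2, 3, 4, 5; the maximum is 5.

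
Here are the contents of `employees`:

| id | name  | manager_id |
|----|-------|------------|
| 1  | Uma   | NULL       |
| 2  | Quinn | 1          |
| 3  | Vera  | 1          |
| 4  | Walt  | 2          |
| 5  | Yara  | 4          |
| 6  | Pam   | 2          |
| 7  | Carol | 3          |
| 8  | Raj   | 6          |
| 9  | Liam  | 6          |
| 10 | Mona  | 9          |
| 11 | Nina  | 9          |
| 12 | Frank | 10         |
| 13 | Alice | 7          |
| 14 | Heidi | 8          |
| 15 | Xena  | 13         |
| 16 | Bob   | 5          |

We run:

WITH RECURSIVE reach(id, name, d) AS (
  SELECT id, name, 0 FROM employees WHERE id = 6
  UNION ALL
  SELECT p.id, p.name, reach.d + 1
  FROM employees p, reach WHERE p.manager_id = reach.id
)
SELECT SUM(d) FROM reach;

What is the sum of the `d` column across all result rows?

11

Base: id=6 (Pam) at d 0.
Iteration 1: rows with manager_id in {6} -> Raj (id 8, d 1), Liam (id 9, d 1).
Iteration 2: rows with manager_id in {8,9} -> Mona (id 10, d 2), Nina (id 11, d 2), Heidi (id 14, d 2).
Iteration 3: rows with manager_id in {10,11,14} -> Frank (id 12, d 3).
Iteration 4: no rows with manager_id in {12}; recursion stops.
SUM(d) = 0 + 1 + 1 + 2 + 2 + 2 + 3 = 11.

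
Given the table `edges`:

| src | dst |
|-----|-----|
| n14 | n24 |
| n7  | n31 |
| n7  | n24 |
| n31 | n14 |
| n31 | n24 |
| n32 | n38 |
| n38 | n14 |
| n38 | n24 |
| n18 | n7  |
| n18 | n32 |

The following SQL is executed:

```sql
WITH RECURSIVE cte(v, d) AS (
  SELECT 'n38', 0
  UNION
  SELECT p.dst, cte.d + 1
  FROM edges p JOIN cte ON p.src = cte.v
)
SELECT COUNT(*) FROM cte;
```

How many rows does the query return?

4

Base: (n38, d=0).
Iteration 1: edges from {n38} -> (n14, d=1), (n24, d=1).
Iteration 2: edges from {n14,n24} -> (n24, d=2).
Iteration 3: no outgoing edges from {n24}; recursion stops.
Total rows emitted: 4.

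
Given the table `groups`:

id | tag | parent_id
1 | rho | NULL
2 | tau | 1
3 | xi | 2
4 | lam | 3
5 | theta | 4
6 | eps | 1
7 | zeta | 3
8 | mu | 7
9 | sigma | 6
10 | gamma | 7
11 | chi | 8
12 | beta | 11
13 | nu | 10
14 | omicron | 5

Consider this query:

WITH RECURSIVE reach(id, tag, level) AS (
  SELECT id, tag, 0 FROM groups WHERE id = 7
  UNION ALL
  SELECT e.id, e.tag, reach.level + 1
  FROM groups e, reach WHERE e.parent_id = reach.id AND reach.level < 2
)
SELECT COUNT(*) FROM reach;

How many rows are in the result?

5

Base: id=7 (zeta) at level 0.
Iteration 1: rows with parent_id in {7} -> mu (id 8, level 1), gamma (id 10, level 1).
Iteration 2: rows with parent_id in {8,10} -> chi (id 11, level 2), nu (id 13, level 2).
Iteration 3: level < 2 fails for all current rows; recursion stops.
Total rows emitted: 5.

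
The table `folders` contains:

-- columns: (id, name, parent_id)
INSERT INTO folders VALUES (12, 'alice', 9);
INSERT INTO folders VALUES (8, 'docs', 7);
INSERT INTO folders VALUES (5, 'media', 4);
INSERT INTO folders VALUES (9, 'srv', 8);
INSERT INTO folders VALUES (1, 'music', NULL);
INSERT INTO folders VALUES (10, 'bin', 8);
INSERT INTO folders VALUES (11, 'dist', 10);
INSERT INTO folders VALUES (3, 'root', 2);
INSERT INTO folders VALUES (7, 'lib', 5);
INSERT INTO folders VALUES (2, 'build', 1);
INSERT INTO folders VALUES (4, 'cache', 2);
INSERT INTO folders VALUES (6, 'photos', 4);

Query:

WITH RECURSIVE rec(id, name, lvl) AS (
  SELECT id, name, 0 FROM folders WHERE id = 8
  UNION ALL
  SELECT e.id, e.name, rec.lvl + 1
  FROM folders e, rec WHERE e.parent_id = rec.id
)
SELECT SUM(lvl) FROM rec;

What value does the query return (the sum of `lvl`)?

6

Base: id=8 (docs) at lvl 0.
Iteration 1: rows with parent_id in {8} -> srv (id 9, lvl 1), bin (id 10, lvl 1).
Iteration 2: rows with parent_id in {9,10} -> dist (id 11, lvl 2), alice (id 12, lvl 2).
Iteration 3: no rows with parent_id in {11,12}; recursion stops.
SUM(lvl) = 0 + 1 + 1 + 2 + 2 = 6.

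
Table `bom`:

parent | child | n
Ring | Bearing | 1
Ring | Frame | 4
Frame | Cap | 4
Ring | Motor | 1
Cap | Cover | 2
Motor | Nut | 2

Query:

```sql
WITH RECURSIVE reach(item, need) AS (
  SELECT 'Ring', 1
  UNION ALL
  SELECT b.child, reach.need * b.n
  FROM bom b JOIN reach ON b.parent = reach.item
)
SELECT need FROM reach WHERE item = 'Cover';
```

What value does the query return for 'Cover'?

32

Base: (Ring, need=1).
Iteration 1: components of {Ring} -> Bearing = 1*1 = 1, Frame = 1*4 = 4, Motor = 1*1 = 1.
Iteration 2: components of {Bearing,Frame,Motor} -> Cap = 4*4 = 16, Nut = 1*2 = 2.
Iteration 3: components of {Cap,Nut} -> Cover = 16*2 = 32.
Iteration 4: no further components; recursion stops.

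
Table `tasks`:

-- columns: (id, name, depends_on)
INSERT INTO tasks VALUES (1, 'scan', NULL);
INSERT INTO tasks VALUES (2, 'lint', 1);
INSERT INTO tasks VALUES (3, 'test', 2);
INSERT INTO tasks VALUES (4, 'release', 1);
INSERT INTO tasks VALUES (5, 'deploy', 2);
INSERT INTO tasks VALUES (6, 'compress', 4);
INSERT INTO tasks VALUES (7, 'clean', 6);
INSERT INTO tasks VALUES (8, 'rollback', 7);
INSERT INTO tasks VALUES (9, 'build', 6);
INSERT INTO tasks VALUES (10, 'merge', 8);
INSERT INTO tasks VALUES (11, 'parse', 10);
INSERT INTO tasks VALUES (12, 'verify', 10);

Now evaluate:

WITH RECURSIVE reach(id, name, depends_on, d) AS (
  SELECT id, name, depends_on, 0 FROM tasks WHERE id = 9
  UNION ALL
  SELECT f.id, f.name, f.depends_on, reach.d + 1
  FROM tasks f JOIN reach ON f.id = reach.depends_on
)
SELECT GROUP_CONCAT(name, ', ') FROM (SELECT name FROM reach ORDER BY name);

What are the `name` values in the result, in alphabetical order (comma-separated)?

build, compress, release, scan

Base: id=9 (build), depends_on=6, d 0.
Iteration 1: join on id=6 -> compress (id 6, depends_on=4, d 1).
Iteration 2: join on id=4 -> release (id 4, depends_on=1, d 2).
Iteration 3: join on id=1 -> scan (id 1, depends_on=NULL, d 3).
Iteration 4: depends_on is NULL; no match; recursion stops.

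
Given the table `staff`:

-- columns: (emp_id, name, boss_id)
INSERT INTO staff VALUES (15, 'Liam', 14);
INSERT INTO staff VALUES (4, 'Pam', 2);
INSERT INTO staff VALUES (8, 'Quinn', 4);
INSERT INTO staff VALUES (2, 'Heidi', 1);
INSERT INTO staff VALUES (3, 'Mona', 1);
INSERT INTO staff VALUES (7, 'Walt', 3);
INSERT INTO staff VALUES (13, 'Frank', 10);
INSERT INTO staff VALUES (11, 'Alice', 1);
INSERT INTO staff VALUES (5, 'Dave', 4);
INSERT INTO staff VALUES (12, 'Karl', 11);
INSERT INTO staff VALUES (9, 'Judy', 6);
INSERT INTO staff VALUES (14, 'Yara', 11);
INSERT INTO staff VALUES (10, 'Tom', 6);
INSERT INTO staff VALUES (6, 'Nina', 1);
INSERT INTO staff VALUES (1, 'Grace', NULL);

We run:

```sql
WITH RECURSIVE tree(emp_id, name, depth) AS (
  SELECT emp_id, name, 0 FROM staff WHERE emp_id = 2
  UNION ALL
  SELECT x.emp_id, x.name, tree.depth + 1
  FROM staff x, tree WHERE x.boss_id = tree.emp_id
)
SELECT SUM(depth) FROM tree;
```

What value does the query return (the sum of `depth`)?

5

Base: emp_id=2 (Heidi) at depth 0.
Iteration 1: rows with boss_id in {2} -> Pam (id 4, depth 1).
Iteration 2: rows with boss_id in {4} -> Dave (id 5, depth 2), Quinn (id 8, depth 2).
Iteration 3: no rows with boss_id in {5,8}; recursion stops.
SUM(depth) = 0 + 1 + 2 + 2 = 5.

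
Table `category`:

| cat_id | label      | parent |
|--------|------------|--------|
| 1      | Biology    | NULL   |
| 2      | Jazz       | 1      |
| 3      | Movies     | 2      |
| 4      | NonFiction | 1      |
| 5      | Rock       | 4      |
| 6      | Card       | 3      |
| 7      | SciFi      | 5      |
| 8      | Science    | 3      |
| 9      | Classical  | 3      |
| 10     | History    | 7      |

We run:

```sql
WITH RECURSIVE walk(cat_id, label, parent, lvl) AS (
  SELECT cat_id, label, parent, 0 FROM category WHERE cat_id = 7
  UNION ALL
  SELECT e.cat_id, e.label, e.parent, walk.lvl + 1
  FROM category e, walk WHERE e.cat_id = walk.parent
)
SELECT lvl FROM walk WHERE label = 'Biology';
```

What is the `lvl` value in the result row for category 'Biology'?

Base: cat_id=7 (SciFi), parent=5, lvl 0.
Iteration 1: join on cat_id=5 -> Rock (id 5, parent=4, lvl 1).
Iteration 2: join on cat_id=4 -> NonFiction (id 4, parent=1, lvl 2).
Iteration 3: join on cat_id=1 -> Biology (id 1, parent=NULL, lvl 3).
Iteration 4: parent is NULL; no match; recursion stops.

3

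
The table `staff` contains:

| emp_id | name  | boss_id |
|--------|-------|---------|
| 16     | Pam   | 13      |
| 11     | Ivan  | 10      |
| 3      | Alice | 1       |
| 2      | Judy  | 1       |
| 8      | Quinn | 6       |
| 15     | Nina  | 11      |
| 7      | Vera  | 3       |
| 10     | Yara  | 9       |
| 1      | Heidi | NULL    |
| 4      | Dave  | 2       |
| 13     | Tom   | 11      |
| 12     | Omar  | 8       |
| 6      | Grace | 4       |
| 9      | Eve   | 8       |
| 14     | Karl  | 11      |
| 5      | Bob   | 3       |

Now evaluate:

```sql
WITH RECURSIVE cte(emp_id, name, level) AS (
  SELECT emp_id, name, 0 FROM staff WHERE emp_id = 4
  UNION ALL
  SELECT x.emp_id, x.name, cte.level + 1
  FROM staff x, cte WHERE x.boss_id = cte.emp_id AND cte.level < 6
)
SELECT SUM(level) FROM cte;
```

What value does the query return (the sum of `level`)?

Base: emp_id=4 (Dave) at level 0.
Iteration 1: rows with boss_id in {4} -> Grace (id 6, level 1).
Iteration 2: rows with boss_id in {6} -> Quinn (id 8, level 2).
Iteration 3: rows with boss_id in {8} -> Eve (id 9, level 3), Omar (id 12, level 3).
Iteration 4: rows with boss_id in {9,12} -> Yara (id 10, level 4).
Iteration 5: rows with boss_id in {10} -> Ivan (id 11, level 5).
Iteration 6: rows with boss_id in {11} -> Tom (id 13, level 6), Karl (id 14, level 6), Nina (id 15, level 6).
Iteration 7: level < 6 fails for all current rows; recursion stops.
SUM(level) = 0 + 1 + 2 + 3 + 3 + 4 + 5 + 6 + 6 + 6 = 36.

36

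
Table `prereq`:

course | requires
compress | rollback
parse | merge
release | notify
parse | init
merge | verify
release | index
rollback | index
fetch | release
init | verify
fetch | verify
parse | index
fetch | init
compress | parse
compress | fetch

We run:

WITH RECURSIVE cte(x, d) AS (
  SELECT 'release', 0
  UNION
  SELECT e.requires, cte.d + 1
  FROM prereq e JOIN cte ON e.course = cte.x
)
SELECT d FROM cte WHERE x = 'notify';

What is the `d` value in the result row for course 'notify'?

1

Base: (release, d=0).
Iteration 1: edges from {release} -> (index, d=1), (notify, d=1).
Iteration 2: no outgoing edges from {index,notify}; recursion stops.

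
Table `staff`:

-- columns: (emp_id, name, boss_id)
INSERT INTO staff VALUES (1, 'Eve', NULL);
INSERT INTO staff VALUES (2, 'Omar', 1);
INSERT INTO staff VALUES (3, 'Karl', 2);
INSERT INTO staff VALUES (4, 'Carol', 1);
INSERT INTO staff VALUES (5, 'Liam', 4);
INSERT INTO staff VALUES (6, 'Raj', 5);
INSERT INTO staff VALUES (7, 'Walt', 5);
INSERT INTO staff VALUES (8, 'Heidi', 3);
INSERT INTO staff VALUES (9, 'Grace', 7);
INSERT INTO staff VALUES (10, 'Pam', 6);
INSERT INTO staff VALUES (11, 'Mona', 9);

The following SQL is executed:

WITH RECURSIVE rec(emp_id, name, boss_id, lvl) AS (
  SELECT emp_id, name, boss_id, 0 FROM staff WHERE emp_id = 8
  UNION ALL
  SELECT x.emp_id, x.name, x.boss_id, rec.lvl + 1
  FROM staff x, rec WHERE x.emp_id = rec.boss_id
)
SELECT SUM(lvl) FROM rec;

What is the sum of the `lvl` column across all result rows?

Base: emp_id=8 (Heidi), boss_id=3, lvl 0.
Iteration 1: join on emp_id=3 -> Karl (id 3, boss_id=2, lvl 1).
Iteration 2: join on emp_id=2 -> Omar (id 2, boss_id=1, lvl 2).
Iteration 3: join on emp_id=1 -> Eve (id 1, boss_id=NULL, lvl 3).
Iteration 4: boss_id is NULL; no match; recursion stops.
SUM(lvl) = 0 + 1 + 2 + 3 = 6.

6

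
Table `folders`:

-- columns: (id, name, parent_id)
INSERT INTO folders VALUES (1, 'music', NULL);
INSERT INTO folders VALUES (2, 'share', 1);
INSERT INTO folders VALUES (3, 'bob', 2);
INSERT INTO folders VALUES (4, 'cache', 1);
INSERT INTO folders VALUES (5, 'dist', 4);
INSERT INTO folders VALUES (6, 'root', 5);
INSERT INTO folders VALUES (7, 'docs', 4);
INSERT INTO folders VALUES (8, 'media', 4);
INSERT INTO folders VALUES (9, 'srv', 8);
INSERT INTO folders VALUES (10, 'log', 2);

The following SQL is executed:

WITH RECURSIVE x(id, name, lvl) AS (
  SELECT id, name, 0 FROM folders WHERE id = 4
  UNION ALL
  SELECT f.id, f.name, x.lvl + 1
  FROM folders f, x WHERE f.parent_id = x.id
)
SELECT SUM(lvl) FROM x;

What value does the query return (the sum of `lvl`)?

Base: id=4 (cache) at lvl 0.
Iteration 1: rows with parent_id in {4} -> dist (id 5, lvl 1), docs (id 7, lvl 1), media (id 8, lvl 1).
Iteration 2: rows with parent_id in {5,7,8} -> root (id 6, lvl 2), srv (id 9, lvl 2).
Iteration 3: no rows with parent_id in {6,9}; recursion stops.
SUM(lvl) = 0 + 1 + 1 + 1 + 2 + 2 = 7.

7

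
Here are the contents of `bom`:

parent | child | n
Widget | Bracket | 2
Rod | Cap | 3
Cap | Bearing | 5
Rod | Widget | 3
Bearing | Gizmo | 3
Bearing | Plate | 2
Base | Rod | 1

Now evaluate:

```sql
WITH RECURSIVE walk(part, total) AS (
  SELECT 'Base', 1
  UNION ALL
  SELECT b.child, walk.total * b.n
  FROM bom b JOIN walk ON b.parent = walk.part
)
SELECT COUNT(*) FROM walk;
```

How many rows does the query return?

Base: (Base, total=1).
Iteration 1: components of {Base} -> Rod = 1*1 = 1.
Iteration 2: components of {Rod} -> Cap = 1*3 = 3, Widget = 1*3 = 3.
Iteration 3: components of {Cap,Widget} -> Bearing = 3*5 = 15, Bracket = 3*2 = 6.
Iteration 4: components of {Bearing,Bracket} -> Gizmo = 15*3 = 45, Plate = 15*2 = 30.
Iteration 5: no further components; recursion stops.
Total rows emitted: 8.

8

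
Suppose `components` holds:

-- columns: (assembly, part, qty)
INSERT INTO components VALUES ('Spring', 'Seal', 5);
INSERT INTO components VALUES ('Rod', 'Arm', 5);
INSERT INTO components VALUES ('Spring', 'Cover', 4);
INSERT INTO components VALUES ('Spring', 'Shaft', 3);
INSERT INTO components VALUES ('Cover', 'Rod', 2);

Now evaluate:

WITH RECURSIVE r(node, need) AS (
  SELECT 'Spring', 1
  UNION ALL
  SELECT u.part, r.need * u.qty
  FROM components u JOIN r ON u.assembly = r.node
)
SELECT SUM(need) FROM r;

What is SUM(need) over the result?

61

Base: (Spring, need=1).
Iteration 1: components of {Spring} -> Cover = 1*4 = 4, Seal = 1*5 = 5, Shaft = 1*3 = 3.
Iteration 2: components of {Cover,Seal,Shaft} -> Rod = 4*2 = 8.
Iteration 3: components of {Rod} -> Arm = 8*5 = 40.
Iteration 4: no further components; recursion stops.
SUM(need) = 1 + 4 + 3 + 5 + 8 + 40 = 61.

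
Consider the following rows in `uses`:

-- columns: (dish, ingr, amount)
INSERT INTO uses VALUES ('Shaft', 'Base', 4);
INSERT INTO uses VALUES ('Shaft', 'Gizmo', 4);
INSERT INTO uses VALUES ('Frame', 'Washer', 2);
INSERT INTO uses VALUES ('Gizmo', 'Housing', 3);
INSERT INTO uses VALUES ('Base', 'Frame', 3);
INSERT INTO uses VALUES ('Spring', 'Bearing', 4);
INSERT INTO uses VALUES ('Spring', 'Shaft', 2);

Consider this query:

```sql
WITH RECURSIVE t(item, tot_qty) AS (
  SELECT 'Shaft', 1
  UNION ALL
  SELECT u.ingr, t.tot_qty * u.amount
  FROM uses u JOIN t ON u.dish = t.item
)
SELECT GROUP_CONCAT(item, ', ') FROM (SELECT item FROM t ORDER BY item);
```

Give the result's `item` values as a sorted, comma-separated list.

Base, Frame, Gizmo, Housing, Shaft, Washer

Base: (Shaft, tot_qty=1).
Iteration 1: components of {Shaft} -> Base = 1*4 = 4, Gizmo = 1*4 = 4.
Iteration 2: components of {Base,Gizmo} -> Frame = 4*3 = 12, Housing = 4*3 = 12.
Iteration 3: components of {Frame,Housing} -> Washer = 12*2 = 24.
Iteration 4: no further components; recursion stops.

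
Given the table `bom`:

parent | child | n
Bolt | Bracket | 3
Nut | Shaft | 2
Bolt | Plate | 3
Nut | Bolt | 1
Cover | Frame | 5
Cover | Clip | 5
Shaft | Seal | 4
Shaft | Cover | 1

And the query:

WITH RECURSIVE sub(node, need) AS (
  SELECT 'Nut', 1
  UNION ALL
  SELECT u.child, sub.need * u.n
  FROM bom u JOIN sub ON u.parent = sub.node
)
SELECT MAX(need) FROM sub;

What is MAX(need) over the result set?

10

Base: (Nut, need=1).
Iteration 1: components of {Nut} -> Bolt = 1*1 = 1, Shaft = 1*2 = 2.
Iteration 2: components of {Bolt,Shaft} -> Bracket = 1*3 = 3, Cover = 2*1 = 2, Plate = 1*3 = 3, Seal = 2*4 = 8.
Iteration 3: components of {Bracket,Cover,Plate,Seal} -> Clip = 2*5 = 10, Frame = 2*5 = 10.
Iteration 4: no further components; recursion stops.
need values: 1, 2, 1, 8, 2, 3, 3, 10, 10; the maximum is 10.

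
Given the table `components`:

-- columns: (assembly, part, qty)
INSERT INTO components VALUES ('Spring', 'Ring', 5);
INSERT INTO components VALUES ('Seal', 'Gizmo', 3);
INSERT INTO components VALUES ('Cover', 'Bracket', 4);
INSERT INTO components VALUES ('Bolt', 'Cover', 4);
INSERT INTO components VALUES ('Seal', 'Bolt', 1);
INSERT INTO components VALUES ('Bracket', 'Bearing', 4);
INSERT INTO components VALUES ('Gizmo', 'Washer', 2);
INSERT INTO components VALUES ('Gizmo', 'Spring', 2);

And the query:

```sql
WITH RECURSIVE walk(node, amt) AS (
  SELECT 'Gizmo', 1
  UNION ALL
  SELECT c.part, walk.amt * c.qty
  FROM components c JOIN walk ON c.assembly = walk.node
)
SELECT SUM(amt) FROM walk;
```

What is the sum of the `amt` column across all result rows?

15

Base: (Gizmo, amt=1).
Iteration 1: components of {Gizmo} -> Spring = 1*2 = 2, Washer = 1*2 = 2.
Iteration 2: components of {Spring,Washer} -> Ring = 2*5 = 10.
Iteration 3: no further components; recursion stops.
SUM(amt) = 1 + 2 + 2 + 10 = 15.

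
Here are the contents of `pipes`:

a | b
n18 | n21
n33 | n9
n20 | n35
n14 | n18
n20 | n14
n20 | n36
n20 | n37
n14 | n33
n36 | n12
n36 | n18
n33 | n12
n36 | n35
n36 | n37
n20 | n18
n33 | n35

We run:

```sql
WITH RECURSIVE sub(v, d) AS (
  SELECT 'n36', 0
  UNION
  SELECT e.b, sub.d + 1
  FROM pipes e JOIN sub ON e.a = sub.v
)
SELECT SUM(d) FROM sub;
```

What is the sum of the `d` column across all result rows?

6

Base: (n36, d=0).
Iteration 1: edges from {n36} -> (n12, d=1), (n18, d=1), (n35, d=1), (n37, d=1).
Iteration 2: edges from {n12,n18,n35,n37} -> (n21, d=2).
Iteration 3: no outgoing edges from {n21}; recursion stops.
SUM(d) = 0 + 1 + 1 + 1 + 1 + 2 = 6.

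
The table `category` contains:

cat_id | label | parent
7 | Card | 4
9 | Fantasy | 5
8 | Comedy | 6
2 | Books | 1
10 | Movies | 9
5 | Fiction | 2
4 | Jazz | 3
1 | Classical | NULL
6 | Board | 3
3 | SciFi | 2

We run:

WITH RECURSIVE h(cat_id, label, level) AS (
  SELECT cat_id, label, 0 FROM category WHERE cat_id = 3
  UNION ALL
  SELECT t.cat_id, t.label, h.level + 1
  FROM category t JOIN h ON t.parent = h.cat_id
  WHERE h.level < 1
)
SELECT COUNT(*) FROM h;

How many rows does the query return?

Base: cat_id=3 (SciFi) at level 0.
Iteration 1: rows with parent in {3} -> Jazz (id 4, level 1), Board (id 6, level 1).
Iteration 2: level < 1 fails for all current rows; recursion stops.
Total rows emitted: 3.

3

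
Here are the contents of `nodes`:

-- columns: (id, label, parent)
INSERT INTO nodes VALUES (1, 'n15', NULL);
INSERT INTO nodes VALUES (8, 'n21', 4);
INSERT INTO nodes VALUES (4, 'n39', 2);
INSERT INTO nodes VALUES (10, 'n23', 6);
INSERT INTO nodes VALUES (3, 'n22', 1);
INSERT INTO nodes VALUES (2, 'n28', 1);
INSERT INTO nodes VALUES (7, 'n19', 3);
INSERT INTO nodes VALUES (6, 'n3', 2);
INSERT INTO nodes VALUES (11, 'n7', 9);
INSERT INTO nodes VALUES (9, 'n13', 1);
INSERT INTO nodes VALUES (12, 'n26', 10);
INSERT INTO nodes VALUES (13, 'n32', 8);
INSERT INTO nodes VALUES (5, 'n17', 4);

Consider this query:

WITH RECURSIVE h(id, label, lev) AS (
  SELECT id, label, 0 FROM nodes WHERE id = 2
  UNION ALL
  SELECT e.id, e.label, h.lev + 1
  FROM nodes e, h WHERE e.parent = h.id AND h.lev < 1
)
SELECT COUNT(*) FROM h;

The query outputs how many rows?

3

Base: id=2 (n28) at lev 0.
Iteration 1: rows with parent in {2} -> n39 (id 4, lev 1), n3 (id 6, lev 1).
Iteration 2: lev < 1 fails for all current rows; recursion stops.
Total rows emitted: 3.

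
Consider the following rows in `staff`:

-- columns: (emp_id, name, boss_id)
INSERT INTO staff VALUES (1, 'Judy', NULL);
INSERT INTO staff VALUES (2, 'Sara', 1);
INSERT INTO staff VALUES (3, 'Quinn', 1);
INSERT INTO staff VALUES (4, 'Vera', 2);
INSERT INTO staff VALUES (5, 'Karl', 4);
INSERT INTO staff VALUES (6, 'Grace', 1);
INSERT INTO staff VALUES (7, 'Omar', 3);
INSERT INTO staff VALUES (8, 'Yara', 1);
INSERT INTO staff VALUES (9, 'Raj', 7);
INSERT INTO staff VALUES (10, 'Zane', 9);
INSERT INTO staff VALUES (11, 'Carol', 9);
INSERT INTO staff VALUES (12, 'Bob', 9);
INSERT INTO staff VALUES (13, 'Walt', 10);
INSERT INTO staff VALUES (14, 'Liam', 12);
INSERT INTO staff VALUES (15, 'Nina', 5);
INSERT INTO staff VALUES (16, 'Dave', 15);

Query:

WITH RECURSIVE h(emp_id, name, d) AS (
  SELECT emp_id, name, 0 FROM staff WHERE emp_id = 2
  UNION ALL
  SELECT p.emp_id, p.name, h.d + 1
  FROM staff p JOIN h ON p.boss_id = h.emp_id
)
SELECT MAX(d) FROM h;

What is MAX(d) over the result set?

4

Base: emp_id=2 (Sara) at d 0.
Iteration 1: rows with boss_id in {2} -> Vera (id 4, d 1).
Iteration 2: rows with boss_id in {4} -> Karl (id 5, d 2).
Iteration 3: rows with boss_id in {5} -> Nina (id 15, d 3).
Iteration 4: rows with boss_id in {15} -> Dave (id 16, d 4).
Iteration 5: no rows with boss_id in {16}; recursion stops.
d values: 0, 1, 2, 3, 4; the maximum is 4.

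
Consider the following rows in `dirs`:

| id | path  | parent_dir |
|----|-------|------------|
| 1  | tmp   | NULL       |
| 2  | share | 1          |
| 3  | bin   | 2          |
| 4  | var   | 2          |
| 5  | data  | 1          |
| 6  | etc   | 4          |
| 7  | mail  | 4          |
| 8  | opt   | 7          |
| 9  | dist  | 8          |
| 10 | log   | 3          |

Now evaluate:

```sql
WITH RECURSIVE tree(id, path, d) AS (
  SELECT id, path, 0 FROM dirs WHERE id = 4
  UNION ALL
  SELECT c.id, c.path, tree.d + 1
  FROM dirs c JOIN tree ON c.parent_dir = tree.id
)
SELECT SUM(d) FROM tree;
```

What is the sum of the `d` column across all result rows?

Base: id=4 (var) at d 0.
Iteration 1: rows with parent_dir in {4} -> etc (id 6, d 1), mail (id 7, d 1).
Iteration 2: rows with parent_dir in {6,7} -> opt (id 8, d 2).
Iteration 3: rows with parent_dir in {8} -> dist (id 9, d 3).
Iteration 4: no rows with parent_dir in {9}; recursion stops.
SUM(d) = 0 + 1 + 1 + 2 + 3 = 7.

7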